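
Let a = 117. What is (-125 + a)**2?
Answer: 64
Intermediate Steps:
(-125 + a)**2 = (-125 + 117)**2 = (-8)**2 = 64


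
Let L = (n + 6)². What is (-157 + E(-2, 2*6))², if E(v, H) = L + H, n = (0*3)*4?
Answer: 11881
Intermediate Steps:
n = 0 (n = 0*4 = 0)
L = 36 (L = (0 + 6)² = 6² = 36)
E(v, H) = 36 + H
(-157 + E(-2, 2*6))² = (-157 + (36 + 2*6))² = (-157 + (36 + 12))² = (-157 + 48)² = (-109)² = 11881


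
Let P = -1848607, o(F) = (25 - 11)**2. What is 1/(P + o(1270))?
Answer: -1/1848411 ≈ -5.4101e-7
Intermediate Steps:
o(F) = 196 (o(F) = 14**2 = 196)
1/(P + o(1270)) = 1/(-1848607 + 196) = 1/(-1848411) = -1/1848411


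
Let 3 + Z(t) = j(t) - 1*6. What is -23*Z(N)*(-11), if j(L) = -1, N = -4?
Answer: -2530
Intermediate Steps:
Z(t) = -10 (Z(t) = -3 + (-1 - 1*6) = -3 + (-1 - 6) = -3 - 7 = -10)
-23*Z(N)*(-11) = -23*(-10)*(-11) = 230*(-11) = -2530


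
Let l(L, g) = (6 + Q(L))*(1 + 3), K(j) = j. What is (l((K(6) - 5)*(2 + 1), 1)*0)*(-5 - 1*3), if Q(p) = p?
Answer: 0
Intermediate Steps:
l(L, g) = 24 + 4*L (l(L, g) = (6 + L)*(1 + 3) = (6 + L)*4 = 24 + 4*L)
(l((K(6) - 5)*(2 + 1), 1)*0)*(-5 - 1*3) = ((24 + 4*((6 - 5)*(2 + 1)))*0)*(-5 - 1*3) = ((24 + 4*(1*3))*0)*(-5 - 3) = ((24 + 4*3)*0)*(-8) = ((24 + 12)*0)*(-8) = (36*0)*(-8) = 0*(-8) = 0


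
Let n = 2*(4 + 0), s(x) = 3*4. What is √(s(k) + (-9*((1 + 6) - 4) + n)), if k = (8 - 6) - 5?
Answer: I*√7 ≈ 2.6458*I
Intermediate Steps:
k = -3 (k = 2 - 5 = -3)
s(x) = 12
n = 8 (n = 2*4 = 8)
√(s(k) + (-9*((1 + 6) - 4) + n)) = √(12 + (-9*((1 + 6) - 4) + 8)) = √(12 + (-9*(7 - 4) + 8)) = √(12 + (-9*3 + 8)) = √(12 + (-27 + 8)) = √(12 - 19) = √(-7) = I*√7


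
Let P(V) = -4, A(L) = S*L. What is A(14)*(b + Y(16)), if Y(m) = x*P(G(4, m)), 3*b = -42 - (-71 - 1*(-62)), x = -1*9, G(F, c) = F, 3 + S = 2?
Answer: -350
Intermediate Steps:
S = -1 (S = -3 + 2 = -1)
x = -9
b = -11 (b = (-42 - (-71 - 1*(-62)))/3 = (-42 - (-71 + 62))/3 = (-42 - 1*(-9))/3 = (-42 + 9)/3 = (⅓)*(-33) = -11)
A(L) = -L
Y(m) = 36 (Y(m) = -9*(-4) = 36)
A(14)*(b + Y(16)) = (-1*14)*(-11 + 36) = -14*25 = -350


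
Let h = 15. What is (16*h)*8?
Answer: 1920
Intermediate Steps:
(16*h)*8 = (16*15)*8 = 240*8 = 1920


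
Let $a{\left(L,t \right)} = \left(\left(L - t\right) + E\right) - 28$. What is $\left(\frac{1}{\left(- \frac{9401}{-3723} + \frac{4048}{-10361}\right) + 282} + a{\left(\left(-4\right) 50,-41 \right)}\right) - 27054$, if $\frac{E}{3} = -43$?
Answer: $- \frac{17645922794771}{644717759} \approx -27370.0$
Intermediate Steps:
$E = -129$ ($E = 3 \left(-43\right) = -129$)
$a{\left(L,t \right)} = -157 + L - t$ ($a{\left(L,t \right)} = \left(\left(L - t\right) - 129\right) - 28 = \left(-129 + L - t\right) - 28 = -157 + L - t$)
$\left(\frac{1}{\left(- \frac{9401}{-3723} + \frac{4048}{-10361}\right) + 282} + a{\left(\left(-4\right) 50,-41 \right)}\right) - 27054 = \left(\frac{1}{\left(- \frac{9401}{-3723} + \frac{4048}{-10361}\right) + 282} - 316\right) - 27054 = \left(\frac{1}{\left(\left(-9401\right) \left(- \frac{1}{3723}\right) + 4048 \left(- \frac{1}{10361}\right)\right) + 282} - 316\right) - 27054 = \left(\frac{1}{\left(\frac{553}{219} - \frac{4048}{10361}\right) + 282} - 316\right) - 27054 = \left(\frac{1}{\frac{4843121}{2269059} + 282} - 316\right) - 27054 = \left(\frac{1}{\frac{644717759}{2269059}} - 316\right) - 27054 = \left(\frac{2269059}{644717759} - 316\right) - 27054 = - \frac{203728542785}{644717759} - 27054 = - \frac{17645922794771}{644717759}$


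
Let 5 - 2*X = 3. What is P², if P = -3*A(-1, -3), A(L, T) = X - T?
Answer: 144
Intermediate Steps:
X = 1 (X = 5/2 - ½*3 = 5/2 - 3/2 = 1)
A(L, T) = 1 - T
P = -12 (P = -3*(1 - 1*(-3)) = -3*(1 + 3) = -3*4 = -12)
P² = (-12)² = 144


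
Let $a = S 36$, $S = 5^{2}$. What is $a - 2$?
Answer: $898$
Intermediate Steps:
$S = 25$
$a = 900$ ($a = 25 \cdot 36 = 900$)
$a - 2 = 900 - 2 = 898$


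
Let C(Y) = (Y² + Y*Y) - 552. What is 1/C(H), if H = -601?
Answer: 1/721850 ≈ 1.3853e-6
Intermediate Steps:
C(Y) = -552 + 2*Y² (C(Y) = (Y² + Y²) - 552 = 2*Y² - 552 = -552 + 2*Y²)
1/C(H) = 1/(-552 + 2*(-601)²) = 1/(-552 + 2*361201) = 1/(-552 + 722402) = 1/721850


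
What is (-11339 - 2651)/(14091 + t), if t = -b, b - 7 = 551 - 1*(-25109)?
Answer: 6995/5788 ≈ 1.2085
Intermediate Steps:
b = 25667 (b = 7 + (551 - 1*(-25109)) = 7 + (551 + 25109) = 7 + 25660 = 25667)
t = -25667 (t = -1*25667 = -25667)
(-11339 - 2651)/(14091 + t) = (-11339 - 2651)/(14091 - 25667) = -13990/(-11576) = -13990*(-1/11576) = 6995/5788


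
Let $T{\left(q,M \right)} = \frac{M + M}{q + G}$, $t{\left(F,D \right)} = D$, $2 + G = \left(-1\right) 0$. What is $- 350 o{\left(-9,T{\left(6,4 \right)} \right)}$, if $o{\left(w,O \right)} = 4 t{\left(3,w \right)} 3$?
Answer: $37800$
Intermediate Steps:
$G = -2$ ($G = -2 - 0 = -2 + 0 = -2$)
$T{\left(q,M \right)} = \frac{2 M}{-2 + q}$ ($T{\left(q,M \right)} = \frac{M + M}{q - 2} = \frac{2 M}{-2 + q}$)
$o{\left(w,O \right)} = 12 w$ ($o{\left(w,O \right)} = 4 w 3 = 12 w$)
$- 350 o{\left(-9,T{\left(6,4 \right)} \right)} = - 350 \cdot 12 \left(-9\right) = \left(-350\right) \left(-108\right) = 37800$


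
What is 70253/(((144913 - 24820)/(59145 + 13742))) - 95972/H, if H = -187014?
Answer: 159603733308025/3743178717 ≈ 42639.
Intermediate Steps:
70253/(((144913 - 24820)/(59145 + 13742))) - 95972/H = 70253/(((144913 - 24820)/(59145 + 13742))) - 95972/(-187014) = 70253/((120093/72887)) - 95972*(-1/187014) = 70253/((120093*(1/72887))) + 47986/93507 = 70253/(120093/72887) + 47986/93507 = 70253*(72887/120093) + 47986/93507 = 5120530411/120093 + 47986/93507 = 159603733308025/3743178717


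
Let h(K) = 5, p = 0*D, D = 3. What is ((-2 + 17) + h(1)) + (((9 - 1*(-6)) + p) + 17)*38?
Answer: 1236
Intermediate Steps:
p = 0 (p = 0*3 = 0)
((-2 + 17) + h(1)) + (((9 - 1*(-6)) + p) + 17)*38 = ((-2 + 17) + 5) + (((9 - 1*(-6)) + 0) + 17)*38 = (15 + 5) + (((9 + 6) + 0) + 17)*38 = 20 + ((15 + 0) + 17)*38 = 20 + (15 + 17)*38 = 20 + 32*38 = 20 + 1216 = 1236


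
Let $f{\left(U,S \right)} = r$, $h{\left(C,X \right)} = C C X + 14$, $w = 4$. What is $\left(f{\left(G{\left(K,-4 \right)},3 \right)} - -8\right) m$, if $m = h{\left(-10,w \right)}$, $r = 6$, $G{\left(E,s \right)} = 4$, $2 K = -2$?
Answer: $5796$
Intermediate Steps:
$K = -1$ ($K = \frac{1}{2} \left(-2\right) = -1$)
$h{\left(C,X \right)} = 14 + X C^{2}$ ($h{\left(C,X \right)} = C^{2} X + 14 = X C^{2} + 14 = 14 + X C^{2}$)
$f{\left(U,S \right)} = 6$
$m = 414$ ($m = 14 + 4 \left(-10\right)^{2} = 14 + 4 \cdot 100 = 14 + 400 = 414$)
$\left(f{\left(G{\left(K,-4 \right)},3 \right)} - -8\right) m = \left(6 - -8\right) 414 = \left(6 + 8\right) 414 = 14 \cdot 414 = 5796$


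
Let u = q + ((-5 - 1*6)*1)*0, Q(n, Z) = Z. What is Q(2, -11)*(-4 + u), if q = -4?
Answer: 88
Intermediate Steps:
u = -4 (u = -4 + ((-5 - 1*6)*1)*0 = -4 + ((-5 - 6)*1)*0 = -4 - 11*1*0 = -4 - 11*0 = -4 + 0 = -4)
Q(2, -11)*(-4 + u) = -11*(-4 - 4) = -11*(-8) = 88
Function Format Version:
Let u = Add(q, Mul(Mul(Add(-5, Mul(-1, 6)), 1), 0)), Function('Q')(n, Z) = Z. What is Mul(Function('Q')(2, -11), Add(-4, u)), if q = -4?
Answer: 88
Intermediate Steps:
u = -4 (u = Add(-4, Mul(Mul(Add(-5, Mul(-1, 6)), 1), 0)) = Add(-4, Mul(Mul(Add(-5, -6), 1), 0)) = Add(-4, Mul(Mul(-11, 1), 0)) = Add(-4, Mul(-11, 0)) = Add(-4, 0) = -4)
Mul(Function('Q')(2, -11), Add(-4, u)) = Mul(-11, Add(-4, -4)) = Mul(-11, -8) = 88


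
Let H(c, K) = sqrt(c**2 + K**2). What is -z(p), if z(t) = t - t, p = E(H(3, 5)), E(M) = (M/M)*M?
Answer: 0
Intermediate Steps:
H(c, K) = sqrt(K**2 + c**2)
E(M) = M (E(M) = 1*M = M)
p = sqrt(34) (p = sqrt(5**2 + 3**2) = sqrt(25 + 9) = sqrt(34) ≈ 5.8309)
z(t) = 0
-z(p) = -1*0 = 0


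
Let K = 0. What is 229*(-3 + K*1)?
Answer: -687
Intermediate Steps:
229*(-3 + K*1) = 229*(-3 + 0*1) = 229*(-3 + 0) = 229*(-3) = -687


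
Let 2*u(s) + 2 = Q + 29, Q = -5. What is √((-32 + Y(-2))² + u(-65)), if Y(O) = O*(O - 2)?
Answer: √587 ≈ 24.228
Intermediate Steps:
Y(O) = O*(-2 + O)
u(s) = 11 (u(s) = -1 + (-5 + 29)/2 = -1 + (½)*24 = -1 + 12 = 11)
√((-32 + Y(-2))² + u(-65)) = √((-32 - 2*(-2 - 2))² + 11) = √((-32 - 2*(-4))² + 11) = √((-32 + 8)² + 11) = √((-24)² + 11) = √(576 + 11) = √587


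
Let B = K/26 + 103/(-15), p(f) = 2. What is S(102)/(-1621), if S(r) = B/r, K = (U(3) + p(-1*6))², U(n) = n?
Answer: 2303/64483380 ≈ 3.5715e-5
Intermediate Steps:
K = 25 (K = (3 + 2)² = 5² = 25)
B = -2303/390 (B = 25/26 + 103/(-15) = 25*(1/26) + 103*(-1/15) = 25/26 - 103/15 = -2303/390 ≈ -5.9051)
S(r) = -2303/(390*r)
S(102)/(-1621) = -2303/390/102/(-1621) = -2303/390*1/102*(-1/1621) = -2303/39780*(-1/1621) = 2303/64483380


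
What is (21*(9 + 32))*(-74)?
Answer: -63714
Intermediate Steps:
(21*(9 + 32))*(-74) = (21*41)*(-74) = 861*(-74) = -63714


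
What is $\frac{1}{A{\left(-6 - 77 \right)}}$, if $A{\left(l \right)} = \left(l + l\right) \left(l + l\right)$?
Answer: $\frac{1}{27556} \approx 3.629 \cdot 10^{-5}$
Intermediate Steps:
$A{\left(l \right)} = 4 l^{2}$ ($A{\left(l \right)} = 2 l 2 l = 4 l^{2}$)
$\frac{1}{A{\left(-6 - 77 \right)}} = \frac{1}{4 \left(-6 - 77\right)^{2}} = \frac{1}{4 \left(-83\right)^{2}} = \frac{1}{4 \cdot 6889} = \frac{1}{27556}$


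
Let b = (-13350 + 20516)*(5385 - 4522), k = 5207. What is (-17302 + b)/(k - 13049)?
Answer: -1027826/1307 ≈ -786.40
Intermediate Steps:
b = 6184258 (b = 7166*863 = 6184258)
(-17302 + b)/(k - 13049) = (-17302 + 6184258)/(5207 - 13049) = 6166956/(-7842) = 6166956*(-1/7842) = -1027826/1307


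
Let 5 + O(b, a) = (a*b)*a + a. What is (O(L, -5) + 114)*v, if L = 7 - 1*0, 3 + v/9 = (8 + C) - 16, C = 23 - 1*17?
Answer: -12555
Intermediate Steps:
C = 6 (C = 23 - 17 = 6)
v = -45 (v = -27 + 9*((8 + 6) - 16) = -27 + 9*(14 - 16) = -27 + 9*(-2) = -27 - 18 = -45)
L = 7 (L = 7 + 0 = 7)
O(b, a) = -5 + a + b*a² (O(b, a) = -5 + ((a*b)*a + a) = -5 + (b*a² + a) = -5 + (a + b*a²) = -5 + a + b*a²)
(O(L, -5) + 114)*v = ((-5 - 5 + 7*(-5)²) + 114)*(-45) = ((-5 - 5 + 7*25) + 114)*(-45) = ((-5 - 5 + 175) + 114)*(-45) = (165 + 114)*(-45) = 279*(-45) = -12555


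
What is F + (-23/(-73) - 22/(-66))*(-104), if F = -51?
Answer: -25937/219 ≈ -118.43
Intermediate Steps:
F + (-23/(-73) - 22/(-66))*(-104) = -51 + (-23/(-73) - 22/(-66))*(-104) = -51 + (-23*(-1/73) - 22*(-1/66))*(-104) = -51 + (23/73 + ⅓)*(-104) = -51 + (142/219)*(-104) = -51 - 14768/219 = -25937/219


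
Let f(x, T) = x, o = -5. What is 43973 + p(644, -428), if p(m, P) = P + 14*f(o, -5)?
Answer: 43475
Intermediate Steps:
p(m, P) = -70 + P (p(m, P) = P + 14*(-5) = P - 70 = -70 + P)
43973 + p(644, -428) = 43973 + (-70 - 428) = 43973 - 498 = 43475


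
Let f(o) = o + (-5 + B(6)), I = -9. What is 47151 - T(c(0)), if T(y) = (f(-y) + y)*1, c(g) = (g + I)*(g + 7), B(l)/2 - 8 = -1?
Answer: 47142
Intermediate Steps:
B(l) = 14 (B(l) = 16 + 2*(-1) = 16 - 2 = 14)
f(o) = 9 + o (f(o) = o + (-5 + 14) = o + 9 = 9 + o)
c(g) = (-9 + g)*(7 + g) (c(g) = (g - 9)*(g + 7) = (-9 + g)*(7 + g))
T(y) = 9 (T(y) = ((9 - y) + y)*1 = 9*1 = 9)
47151 - T(c(0)) = 47151 - 1*9 = 47151 - 9 = 47142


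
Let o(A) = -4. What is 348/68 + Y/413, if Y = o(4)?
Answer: 35863/7021 ≈ 5.1080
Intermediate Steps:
Y = -4
348/68 + Y/413 = 348/68 - 4/413 = 348*(1/68) - 4*1/413 = 87/17 - 4/413 = 35863/7021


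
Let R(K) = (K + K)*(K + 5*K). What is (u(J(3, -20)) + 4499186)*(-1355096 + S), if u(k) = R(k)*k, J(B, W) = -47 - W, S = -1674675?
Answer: -12915883475290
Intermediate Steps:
R(K) = 12*K² (R(K) = (2*K)*(6*K) = 12*K²)
u(k) = 12*k³ (u(k) = (12*k²)*k = 12*k³)
(u(J(3, -20)) + 4499186)*(-1355096 + S) = (12*(-47 - 1*(-20))³ + 4499186)*(-1355096 - 1674675) = (12*(-47 + 20)³ + 4499186)*(-3029771) = (12*(-27)³ + 4499186)*(-3029771) = (12*(-19683) + 4499186)*(-3029771) = (-236196 + 4499186)*(-3029771) = 4262990*(-3029771) = -12915883475290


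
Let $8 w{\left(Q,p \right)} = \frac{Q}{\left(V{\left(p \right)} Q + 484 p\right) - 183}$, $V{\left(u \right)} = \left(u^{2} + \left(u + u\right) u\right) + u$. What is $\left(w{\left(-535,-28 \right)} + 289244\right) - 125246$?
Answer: $\frac{329852457467}{2011320} \approx 1.64 \cdot 10^{5}$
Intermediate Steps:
$V{\left(u \right)} = u + 3 u^{2}$ ($V{\left(u \right)} = \left(u^{2} + 2 u u\right) + u = \left(u^{2} + 2 u^{2}\right) + u = 3 u^{2} + u = u + 3 u^{2}$)
$w{\left(Q,p \right)} = \frac{Q}{8 \left(-183 + 484 p + Q p \left(1 + 3 p\right)\right)}$ ($w{\left(Q,p \right)} = \frac{Q \frac{1}{\left(p \left(1 + 3 p\right) Q + 484 p\right) - 183}}{8} = \frac{Q \frac{1}{\left(Q p \left(1 + 3 p\right) + 484 p\right) - 183}}{8} = \frac{Q \frac{1}{\left(484 p + Q p \left(1 + 3 p\right)\right) - 183}}{8} = \frac{Q \frac{1}{-183 + 484 p + Q p \left(1 + 3 p\right)}}{8} = \frac{Q}{8 \left(-183 + 484 p + Q p \left(1 + 3 p\right)\right)}$)
$\left(w{\left(-535,-28 \right)} + 289244\right) - 125246 = \left(\frac{1}{8} \left(-535\right) \frac{1}{-183 + 484 \left(-28\right) - - 14980 \left(1 + 3 \left(-28\right)\right)} + 289244\right) - 125246 = \left(\frac{1}{8} \left(-535\right) \frac{1}{-183 - 13552 - - 14980 \left(1 - 84\right)} + 289244\right) + \left(-155677 + 30431\right) = \left(\frac{1}{8} \left(-535\right) \frac{1}{-183 - 13552 - \left(-14980\right) \left(-83\right)} + 289244\right) - 125246 = \left(\frac{1}{8} \left(-535\right) \frac{1}{-183 - 13552 - 1243340} + 289244\right) - 125246 = \left(\frac{1}{8} \left(-535\right) \frac{1}{-1257075} + 289244\right) - 125246 = \left(\frac{1}{8} \left(-535\right) \left(- \frac{1}{1257075}\right) + 289244\right) - 125246 = \left(\frac{107}{2011320} + 289244\right) - 125246 = \frac{581762242187}{2011320} - 125246 = \frac{329852457467}{2011320}$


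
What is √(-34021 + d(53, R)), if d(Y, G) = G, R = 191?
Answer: I*√33830 ≈ 183.93*I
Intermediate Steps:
√(-34021 + d(53, R)) = √(-34021 + 191) = √(-33830) = I*√33830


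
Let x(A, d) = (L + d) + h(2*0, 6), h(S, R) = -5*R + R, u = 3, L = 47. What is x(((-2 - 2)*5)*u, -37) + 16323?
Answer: 16309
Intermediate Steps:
h(S, R) = -4*R
x(A, d) = 23 + d (x(A, d) = (47 + d) - 4*6 = (47 + d) - 24 = 23 + d)
x(((-2 - 2)*5)*u, -37) + 16323 = (23 - 37) + 16323 = -14 + 16323 = 16309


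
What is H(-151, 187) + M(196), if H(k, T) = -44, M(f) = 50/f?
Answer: -4287/98 ≈ -43.745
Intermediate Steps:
H(-151, 187) + M(196) = -44 + 50/196 = -44 + 50*(1/196) = -44 + 25/98 = -4287/98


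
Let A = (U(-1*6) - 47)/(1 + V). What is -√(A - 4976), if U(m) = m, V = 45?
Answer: -I*√10531654/46 ≈ -70.549*I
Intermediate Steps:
A = -53/46 (A = (-1*6 - 47)/(1 + 45) = (-6 - 47)/46 = (1/46)*(-53) = -53/46 ≈ -1.1522)
-√(A - 4976) = -√(-53/46 - 4976) = -√(-228949/46) = -I*√10531654/46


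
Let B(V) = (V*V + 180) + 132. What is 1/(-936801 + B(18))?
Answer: -1/936165 ≈ -1.0682e-6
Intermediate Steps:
B(V) = 312 + V² (B(V) = (V² + 180) + 132 = (180 + V²) + 132 = 312 + V²)
1/(-936801 + B(18)) = 1/(-936801 + (312 + 18²)) = 1/(-936801 + (312 + 324)) = 1/(-936801 + 636) = 1/(-936165) = -1/936165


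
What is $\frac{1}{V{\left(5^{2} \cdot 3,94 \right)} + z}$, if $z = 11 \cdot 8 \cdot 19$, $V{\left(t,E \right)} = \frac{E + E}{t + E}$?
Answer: $\frac{169}{282756} \approx 0.00059769$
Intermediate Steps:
$V{\left(t,E \right)} = \frac{2 E}{E + t}$
$z = 1672$ ($z = 88 \cdot 19 = 1672$)
$\frac{1}{V{\left(5^{2} \cdot 3,94 \right)} + z} = \frac{1}{2 \cdot 94 \frac{1}{94 + 5^{2} \cdot 3} + 1672} = \frac{1}{2 \cdot 94 \frac{1}{94 + 25 \cdot 3} + 1672} = \frac{1}{2 \cdot 94 \frac{1}{94 + 75} + 1672} = \frac{1}{2 \cdot 94 \cdot \frac{1}{169} + 1672} = \frac{1}{\frac{188}{169} + 1672} = \frac{1}{\frac{282756}{169}} = \frac{169}{282756}$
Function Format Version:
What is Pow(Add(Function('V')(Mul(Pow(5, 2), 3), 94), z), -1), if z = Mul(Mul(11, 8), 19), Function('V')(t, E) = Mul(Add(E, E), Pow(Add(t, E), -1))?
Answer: Rational(169, 282756) ≈ 0.00059769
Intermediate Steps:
Function('V')(t, E) = Mul(2, E, Pow(Add(E, t), -1)) (Function('V')(t, E) = Mul(Mul(2, E), Pow(Add(E, t), -1)) = Mul(2, E, Pow(Add(E, t), -1)))
z = 1672 (z = Mul(88, 19) = 1672)
Pow(Add(Function('V')(Mul(Pow(5, 2), 3), 94), z), -1) = Pow(Add(Mul(2, 94, Pow(Add(94, Mul(Pow(5, 2), 3)), -1)), 1672), -1) = Pow(Add(Mul(2, 94, Pow(Add(94, Mul(25, 3)), -1)), 1672), -1) = Pow(Add(Mul(2, 94, Pow(Add(94, 75), -1)), 1672), -1) = Pow(Add(Mul(2, 94, Pow(169, -1)), 1672), -1) = Pow(Add(Mul(2, 94, Rational(1, 169)), 1672), -1) = Pow(Add(Rational(188, 169), 1672), -1) = Pow(Rational(282756, 169), -1) = Rational(169, 282756)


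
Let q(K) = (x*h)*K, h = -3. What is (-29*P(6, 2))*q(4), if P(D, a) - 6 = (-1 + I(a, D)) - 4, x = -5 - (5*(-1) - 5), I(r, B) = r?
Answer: 5220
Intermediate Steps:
x = 5 (x = -5 - (-5 - 5) = -5 - 1*(-10) = -5 + 10 = 5)
P(D, a) = 1 + a (P(D, a) = 6 + ((-1 + a) - 4) = 6 + (-5 + a) = 1 + a)
q(K) = -15*K (q(K) = (5*(-3))*K = -15*K)
(-29*P(6, 2))*q(4) = (-29*(1 + 2))*(-15*4) = -29*3*(-60) = -87*(-60) = 5220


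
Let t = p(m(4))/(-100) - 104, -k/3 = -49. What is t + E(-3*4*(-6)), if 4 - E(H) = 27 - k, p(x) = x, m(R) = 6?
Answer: 997/50 ≈ 19.940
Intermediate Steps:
k = 147 (k = -3*(-49) = 147)
E(H) = 124 (E(H) = 4 - (27 - 1*147) = 4 - (27 - 147) = 4 - 1*(-120) = 4 + 120 = 124)
t = -5203/50 (t = 6/(-100) - 104 = 6*(-1/100) - 104 = -3/50 - 104 = -5203/50 ≈ -104.06)
t + E(-3*4*(-6)) = -5203/50 + 124 = 997/50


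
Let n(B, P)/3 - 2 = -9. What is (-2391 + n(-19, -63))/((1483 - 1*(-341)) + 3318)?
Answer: -402/857 ≈ -0.46908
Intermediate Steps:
n(B, P) = -21 (n(B, P) = 6 + 3*(-9) = 6 - 27 = -21)
(-2391 + n(-19, -63))/((1483 - 1*(-341)) + 3318) = (-2391 - 21)/((1483 - 1*(-341)) + 3318) = -2412/((1483 + 341) + 3318) = -2412/(1824 + 3318) = -2412/5142 = -2412*1/5142 = -402/857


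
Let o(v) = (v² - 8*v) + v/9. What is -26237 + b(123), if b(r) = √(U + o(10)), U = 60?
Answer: -26237 + √730/3 ≈ -26228.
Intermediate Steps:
o(v) = v² - 71*v/9 (o(v) = (v² - 8*v) + v*(⅑) = (v² - 8*v) + v/9 = v² - 71*v/9)
b(r) = √730/3 (b(r) = √(60 + (⅑)*10*(-71 + 9*10)) = √(60 + (⅑)*10*(-71 + 90)) = √(60 + (⅑)*10*19) = √(60 + 190/9) = √(730/9) = √730/3)
-26237 + b(123) = -26237 + √730/3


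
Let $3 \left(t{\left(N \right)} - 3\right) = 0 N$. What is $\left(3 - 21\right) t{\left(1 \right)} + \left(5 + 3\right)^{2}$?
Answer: $10$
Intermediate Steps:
$t{\left(N \right)} = 3$ ($t{\left(N \right)} = 3 + \frac{0 N}{3} = 3 + \frac{1}{3} \cdot 0 = 3 + 0 = 3$)
$\left(3 - 21\right) t{\left(1 \right)} + \left(5 + 3\right)^{2} = \left(3 - 21\right) 3 + \left(5 + 3\right)^{2} = \left(3 - 21\right) 3 + 8^{2} = \left(-18\right) 3 + 64 = -54 + 64 = 10$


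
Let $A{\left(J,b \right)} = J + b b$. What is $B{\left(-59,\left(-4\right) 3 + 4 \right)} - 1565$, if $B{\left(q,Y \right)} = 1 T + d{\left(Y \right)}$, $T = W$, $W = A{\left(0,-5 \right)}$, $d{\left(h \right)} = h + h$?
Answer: $-1556$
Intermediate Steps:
$d{\left(h \right)} = 2 h$
$A{\left(J,b \right)} = J + b^{2}$
$W = 25$ ($W = 0 + \left(-5\right)^{2} = 0 + 25 = 25$)
$T = 25$
$B{\left(q,Y \right)} = 25 + 2 Y$ ($B{\left(q,Y \right)} = 1 \cdot 25 + 2 Y = 25 + 2 Y$)
$B{\left(-59,\left(-4\right) 3 + 4 \right)} - 1565 = \left(25 + 2 \left(\left(-4\right) 3 + 4\right)\right) - 1565 = \left(25 + 2 \left(-12 + 4\right)\right) - 1565 = \left(25 + 2 \left(-8\right)\right) - 1565 = \left(25 - 16\right) - 1565 = 9 - 1565 = -1556$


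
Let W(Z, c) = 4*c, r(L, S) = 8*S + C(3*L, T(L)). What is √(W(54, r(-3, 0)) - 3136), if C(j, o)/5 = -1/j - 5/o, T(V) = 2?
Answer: I*√28654/3 ≈ 56.425*I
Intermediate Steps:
C(j, o) = -25/o - 5/j (C(j, o) = 5*(-1/j - 5/o) = -25/o - 5/j)
r(L, S) = -25/2 + 8*S - 5/(3*L) (r(L, S) = 8*S + (-25/2 - 5*1/(3*L)) = 8*S + (-25*½ - 5/(3*L)) = 8*S + (-25/2 - 5/(3*L)) = -25/2 + 8*S - 5/(3*L))
√(W(54, r(-3, 0)) - 3136) = √(4*(-25/2 + 8*0 - 5/3/(-3)) - 3136) = √(4*(-25/2 + 0 - 5/3*(-⅓)) - 3136) = √(4*(-25/2 + 0 + 5/9) - 3136) = √(4*(-215/18) - 3136) = √(-430/9 - 3136) = √(-28654/9) = I*√28654/3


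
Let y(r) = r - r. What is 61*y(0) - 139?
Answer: -139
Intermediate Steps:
y(r) = 0
61*y(0) - 139 = 61*0 - 139 = 0 - 139 = -139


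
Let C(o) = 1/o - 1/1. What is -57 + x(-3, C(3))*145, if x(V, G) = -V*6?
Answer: 2553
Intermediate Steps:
C(o) = -1 + 1/o (C(o) = 1/o - 1*1 = 1/o - 1 = -1 + 1/o)
x(V, G) = -6*V
-57 + x(-3, C(3))*145 = -57 - 6*(-3)*145 = -57 + 18*145 = -57 + 2610 = 2553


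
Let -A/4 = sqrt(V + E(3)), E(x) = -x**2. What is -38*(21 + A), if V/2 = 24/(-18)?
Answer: -798 + 152*I*sqrt(105)/3 ≈ -798.0 + 519.18*I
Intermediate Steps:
V = -8/3 (V = 2*(24/(-18)) = 2*(24*(-1/18)) = 2*(-4/3) = -8/3 ≈ -2.6667)
A = -4*I*sqrt(105)/3 (A = -4*sqrt(-8/3 - 1*3**2) = -4*sqrt(-8/3 - 1*9) = -4*sqrt(-8/3 - 9) = -4*I*sqrt(105)/3 ≈ -13.663*I)
-38*(21 + A) = -38*(21 - 4*I*sqrt(105)/3) = -798 + 152*I*sqrt(105)/3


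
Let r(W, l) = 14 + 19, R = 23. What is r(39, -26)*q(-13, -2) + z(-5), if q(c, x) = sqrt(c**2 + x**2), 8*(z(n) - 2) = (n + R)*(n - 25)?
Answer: -131/2 + 33*sqrt(173) ≈ 368.55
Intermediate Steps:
z(n) = 2 + (-25 + n)*(23 + n)/8 (z(n) = 2 + ((n + 23)*(n - 25))/8 = 2 + ((23 + n)*(-25 + n))/8 = 2 + ((-25 + n)*(23 + n))/8 = 2 + (-25 + n)*(23 + n)/8)
r(W, l) = 33
r(39, -26)*q(-13, -2) + z(-5) = 33*sqrt((-13)**2 + (-2)**2) + (-559/8 - 1/4*(-5) + (1/8)*(-5)**2) = 33*sqrt(169 + 4) + (-559/8 + 5/4 + (1/8)*25) = 33*sqrt(173) + (-559/8 + 5/4 + 25/8) = 33*sqrt(173) - 131/2 = -131/2 + 33*sqrt(173)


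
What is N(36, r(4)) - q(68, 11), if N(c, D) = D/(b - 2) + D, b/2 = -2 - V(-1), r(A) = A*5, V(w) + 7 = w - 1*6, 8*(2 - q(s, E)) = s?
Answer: 603/22 ≈ 27.409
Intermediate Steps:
q(s, E) = 2 - s/8
V(w) = -13 + w (V(w) = -7 + (w - 1*6) = -7 + (w - 6) = -7 + (-6 + w) = -13 + w)
r(A) = 5*A
b = 24 (b = 2*(-2 - (-13 - 1)) = 2*(-2 - 1*(-14)) = 2*(-2 + 14) = 2*12 = 24)
N(c, D) = 23*D/22 (N(c, D) = D/(24 - 2) + D = D/22 + D = 23*D/22)
N(36, r(4)) - q(68, 11) = 23*(5*4)/22 - (2 - 1/8*68) = (23/22)*20 - (2 - 17/2) = 230/11 - 1*(-13/2) = 230/11 + 13/2 = 603/22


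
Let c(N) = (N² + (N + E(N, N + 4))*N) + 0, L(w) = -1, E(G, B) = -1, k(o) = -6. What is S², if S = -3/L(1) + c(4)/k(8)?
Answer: 25/9 ≈ 2.7778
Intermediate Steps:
c(N) = N² + N*(-1 + N) (c(N) = (N² + (N - 1)*N) + 0 = (N² + (-1 + N)*N) + 0 = (N² + N*(-1 + N)) + 0 = N² + N*(-1 + N))
S = -5/3 (S = -3/(-1) + (4*(-1 + 2*4))/(-6) = -3*(-1) + (4*(-1 + 8))*(-⅙) = 3 + (4*7)*(-⅙) = 3 + 28*(-⅙) = 3 - 14/3 = -5/3 ≈ -1.6667)
S² = (-5/3)² = 25/9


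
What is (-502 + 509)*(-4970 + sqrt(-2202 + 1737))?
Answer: -34790 + 7*I*sqrt(465) ≈ -34790.0 + 150.95*I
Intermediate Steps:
(-502 + 509)*(-4970 + sqrt(-2202 + 1737)) = 7*(-4970 + sqrt(-465)) = 7*(-4970 + I*sqrt(465)) = -34790 + 7*I*sqrt(465)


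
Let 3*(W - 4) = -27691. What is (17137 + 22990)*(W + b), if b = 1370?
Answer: -945753263/3 ≈ -3.1525e+8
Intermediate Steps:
W = -27679/3 (W = 4 + (⅓)*(-27691) = 4 - 27691/3 = -27679/3 ≈ -9226.3)
(17137 + 22990)*(W + b) = (17137 + 22990)*(-27679/3 + 1370) = 40127*(-23569/3) = -945753263/3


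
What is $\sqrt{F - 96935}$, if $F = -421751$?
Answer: $i \sqrt{518686} \approx 720.2 i$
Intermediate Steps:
$\sqrt{F - 96935} = \sqrt{-421751 - 96935} = \sqrt{-518686} = i \sqrt{518686}$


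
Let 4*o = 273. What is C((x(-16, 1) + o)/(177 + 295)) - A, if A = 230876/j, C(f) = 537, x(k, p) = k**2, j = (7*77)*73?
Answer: 20898463/39347 ≈ 531.13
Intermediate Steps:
j = 39347 (j = 539*73 = 39347)
o = 273/4 (o = (1/4)*273 = 273/4 ≈ 68.250)
A = 230876/39347 ≈ 5.8677
C((x(-16, 1) + o)/(177 + 295)) - A = 537 - 1*230876/39347 = 537 - 230876/39347 = 20898463/39347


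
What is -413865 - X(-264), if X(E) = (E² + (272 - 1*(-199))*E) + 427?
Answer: -359644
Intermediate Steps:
X(E) = 427 + E² + 471*E (X(E) = (E² + (272 + 199)*E) + 427 = (E² + 471*E) + 427 = 427 + E² + 471*E)
-413865 - X(-264) = -413865 - (427 + (-264)² + 471*(-264)) = -413865 - (427 + 69696 - 124344) = -413865 - 1*(-54221) = -413865 + 54221 = -359644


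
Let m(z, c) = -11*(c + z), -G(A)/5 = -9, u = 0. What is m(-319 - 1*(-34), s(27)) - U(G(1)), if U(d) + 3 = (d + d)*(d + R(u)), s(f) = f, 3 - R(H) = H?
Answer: -1479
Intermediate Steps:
R(H) = 3 - H
G(A) = 45 (G(A) = -5*(-9) = 45)
U(d) = -3 + 2*d*(3 + d) (U(d) = -3 + (d + d)*(d + (3 - 1*0)) = -3 + (2*d)*(d + (3 + 0)) = -3 + (2*d)*(d + 3) = -3 + (2*d)*(3 + d) = -3 + 2*d*(3 + d))
m(z, c) = -11*c - 11*z
m(-319 - 1*(-34), s(27)) - U(G(1)) = (-11*27 - 11*(-319 - 1*(-34))) - (-3 + 2*45² + 6*45) = (-297 - 11*(-319 + 34)) - (-3 + 2*2025 + 270) = (-297 - 11*(-285)) - (-3 + 4050 + 270) = (-297 + 3135) - 1*4317 = 2838 - 4317 = -1479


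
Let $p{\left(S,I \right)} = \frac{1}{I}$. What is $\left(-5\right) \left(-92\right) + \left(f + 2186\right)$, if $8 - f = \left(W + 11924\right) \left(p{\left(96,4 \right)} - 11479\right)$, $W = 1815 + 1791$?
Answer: $\frac{356535283}{2} \approx 1.7827 \cdot 10^{8}$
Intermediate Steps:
$W = 3606$
$f = \frac{356529991}{2}$ ($f = 8 - \left(3606 + 11924\right) \left(\frac{1}{4} - 11479\right) = 8 - 15530 \left(\frac{1}{4} - 11479\right) = 8 - 15530 \left(- \frac{45915}{4}\right) = 8 - - \frac{356529975}{2} = 8 + \frac{356529975}{2} = \frac{356529991}{2} \approx 1.7827 \cdot 10^{8}$)
$\left(-5\right) \left(-92\right) + \left(f + 2186\right) = \left(-5\right) \left(-92\right) + \left(\frac{356529991}{2} + 2186\right) = 460 + \frac{356534363}{2} = \frac{356535283}{2}$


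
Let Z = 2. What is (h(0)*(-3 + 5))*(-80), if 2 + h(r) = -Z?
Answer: 640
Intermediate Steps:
h(r) = -4 (h(r) = -2 - 1*2 = -2 - 2 = -4)
(h(0)*(-3 + 5))*(-80) = -4*(-3 + 5)*(-80) = -4*2*(-80) = -8*(-80) = 640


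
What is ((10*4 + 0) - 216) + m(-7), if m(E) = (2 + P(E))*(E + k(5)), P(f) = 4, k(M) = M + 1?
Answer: -182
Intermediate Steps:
k(M) = 1 + M
m(E) = 36 + 6*E (m(E) = (2 + 4)*(E + (1 + 5)) = 6*(E + 6) = 6*(6 + E) = 36 + 6*E)
((10*4 + 0) - 216) + m(-7) = ((10*4 + 0) - 216) + (36 + 6*(-7)) = ((40 + 0) - 216) + (36 - 42) = (40 - 216) - 6 = -176 - 6 = -182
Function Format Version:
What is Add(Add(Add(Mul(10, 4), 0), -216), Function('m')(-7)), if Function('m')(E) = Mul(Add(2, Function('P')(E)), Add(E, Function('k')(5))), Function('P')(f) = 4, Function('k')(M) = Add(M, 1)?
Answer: -182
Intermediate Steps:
Function('k')(M) = Add(1, M)
Function('m')(E) = Add(36, Mul(6, E)) (Function('m')(E) = Mul(Add(2, 4), Add(E, Add(1, 5))) = Mul(6, Add(E, 6)) = Mul(6, Add(6, E)) = Add(36, Mul(6, E)))
Add(Add(Add(Mul(10, 4), 0), -216), Function('m')(-7)) = Add(Add(Add(Mul(10, 4), 0), -216), Add(36, Mul(6, -7))) = Add(Add(Add(40, 0), -216), Add(36, -42)) = Add(Add(40, -216), -6) = Add(-176, -6) = -182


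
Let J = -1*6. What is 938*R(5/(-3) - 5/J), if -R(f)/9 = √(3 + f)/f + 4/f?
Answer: 202608/5 + 8442*√78/5 ≈ 55433.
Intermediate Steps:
J = -6
R(f) = -36/f - 9*√(3 + f)/f (R(f) = -9*(√(3 + f)/f + 4/f) = -9*(4/f + √(3 + f)/f) = -36/f - 9*√(3 + f)/f)
938*R(5/(-3) - 5/J) = 938*(9*(-4 - √(3 + (5/(-3) - 5/(-6))))/(5/(-3) - 5/(-6))) = 938*(9*(-4 - √(3 + (5*(-⅓) - 5*(-⅙))))/(5*(-⅓) - 5*(-⅙))) = 938*(9*(-4 - √(3 + (-5/3 + ⅚)))/(-5/3 + ⅚)) = 938*(9*(-4 - √(3 - ⅚))/(-⅚)) = 938*(9*(-6/5)*(-4 - √(13/6))) = 938*(9*(-6/5)*(-4 - √78/6)) = 938*(216/5 + 9*√78/5) = 202608/5 + 8442*√78/5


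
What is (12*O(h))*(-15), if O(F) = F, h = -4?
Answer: 720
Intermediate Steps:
(12*O(h))*(-15) = (12*(-4))*(-15) = -48*(-15) = 720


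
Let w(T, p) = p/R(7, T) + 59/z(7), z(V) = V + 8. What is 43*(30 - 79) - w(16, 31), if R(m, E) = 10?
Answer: -63421/30 ≈ -2114.0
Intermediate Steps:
z(V) = 8 + V
w(T, p) = 59/15 + p/10 (w(T, p) = p/10 + 59/(8 + 7) = p*(1/10) + 59/15 = p/10 + 59*(1/15) = p/10 + 59/15 = 59/15 + p/10)
43*(30 - 79) - w(16, 31) = 43*(30 - 79) - (59/15 + (1/10)*31) = 43*(-49) - (59/15 + 31/10) = -2107 - 1*211/30 = -2107 - 211/30 = -63421/30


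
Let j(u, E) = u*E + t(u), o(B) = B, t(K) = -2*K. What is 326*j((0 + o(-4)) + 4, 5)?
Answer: 0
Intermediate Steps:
j(u, E) = -2*u + E*u (j(u, E) = u*E - 2*u = E*u - 2*u = -2*u + E*u)
326*j((0 + o(-4)) + 4, 5) = 326*(((0 - 4) + 4)*(-2 + 5)) = 326*((-4 + 4)*3) = 326*(0*3) = 326*0 = 0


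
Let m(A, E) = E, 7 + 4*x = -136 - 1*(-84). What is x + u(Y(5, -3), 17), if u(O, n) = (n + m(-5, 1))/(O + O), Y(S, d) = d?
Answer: -71/4 ≈ -17.750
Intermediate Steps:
x = -59/4 (x = -7/4 + (-136 - 1*(-84))/4 = -7/4 + (-136 + 84)/4 = -7/4 + (¼)*(-52) = -7/4 - 13 = -59/4 ≈ -14.750)
u(O, n) = (1 + n)/(2*O) (u(O, n) = (n + 1)/(O + O) = (1 + n)/((2*O)) = (1 + n)*(1/(2*O)) = (1 + n)/(2*O))
x + u(Y(5, -3), 17) = -59/4 + (½)*(1 + 17)/(-3) = -59/4 + (½)*(-⅓)*18 = -59/4 - 3 = -71/4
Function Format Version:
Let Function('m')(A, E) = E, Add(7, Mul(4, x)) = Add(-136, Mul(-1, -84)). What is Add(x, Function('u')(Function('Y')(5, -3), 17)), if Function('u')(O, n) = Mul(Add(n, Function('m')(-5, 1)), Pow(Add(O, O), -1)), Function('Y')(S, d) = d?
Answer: Rational(-71, 4) ≈ -17.750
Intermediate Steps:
x = Rational(-59, 4) (x = Add(Rational(-7, 4), Mul(Rational(1, 4), Add(-136, Mul(-1, -84)))) = Add(Rational(-7, 4), Mul(Rational(1, 4), Add(-136, 84))) = Add(Rational(-7, 4), Mul(Rational(1, 4), -52)) = Add(Rational(-7, 4), -13) = Rational(-59, 4) ≈ -14.750)
Function('u')(O, n) = Mul(Rational(1, 2), Pow(O, -1), Add(1, n)) (Function('u')(O, n) = Mul(Add(n, 1), Pow(Add(O, O), -1)) = Mul(Add(1, n), Pow(Mul(2, O), -1)) = Mul(Add(1, n), Mul(Rational(1, 2), Pow(O, -1))) = Mul(Rational(1, 2), Pow(O, -1), Add(1, n)))
Add(x, Function('u')(Function('Y')(5, -3), 17)) = Add(Rational(-59, 4), Mul(Rational(1, 2), Pow(-3, -1), Add(1, 17))) = Add(Rational(-59, 4), Mul(Rational(1, 2), Rational(-1, 3), 18)) = Add(Rational(-59, 4), -3) = Rational(-71, 4)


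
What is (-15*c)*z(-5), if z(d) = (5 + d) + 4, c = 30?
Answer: -1800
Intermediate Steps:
z(d) = 9 + d
(-15*c)*z(-5) = (-15*30)*(9 - 5) = -450*4 = -1800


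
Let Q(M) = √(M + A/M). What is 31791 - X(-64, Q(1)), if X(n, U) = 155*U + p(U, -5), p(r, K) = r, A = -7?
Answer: 31791 - 156*I*√6 ≈ 31791.0 - 382.12*I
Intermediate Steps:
Q(M) = √(M - 7/M)
X(n, U) = 156*U (X(n, U) = 155*U + U = 156*U)
31791 - X(-64, Q(1)) = 31791 - 156*√(1 - 7/1) = 31791 - 156*√(1 - 7*1) = 31791 - 156*√(1 - 7) = 31791 - 156*√(-6) = 31791 - 156*I*√6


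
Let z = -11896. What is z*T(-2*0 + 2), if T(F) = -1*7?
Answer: 83272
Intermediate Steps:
T(F) = -7
z*T(-2*0 + 2) = -11896*(-7) = 83272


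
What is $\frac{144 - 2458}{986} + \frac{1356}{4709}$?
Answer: $- \frac{281165}{136561} \approx -2.0589$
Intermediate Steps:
$\frac{144 - 2458}{986} + \frac{1356}{4709} = \left(144 - 2458\right) \frac{1}{986} + 1356 \cdot \frac{1}{4709} = \left(-2314\right) \frac{1}{986} + \frac{1356}{4709} = - \frac{1157}{493} + \frac{1356}{4709} = - \frac{281165}{136561}$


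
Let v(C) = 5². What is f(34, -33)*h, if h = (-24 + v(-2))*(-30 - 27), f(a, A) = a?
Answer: -1938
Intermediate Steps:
v(C) = 25
h = -57 (h = (-24 + 25)*(-30 - 27) = 1*(-57) = -57)
f(34, -33)*h = 34*(-57) = -1938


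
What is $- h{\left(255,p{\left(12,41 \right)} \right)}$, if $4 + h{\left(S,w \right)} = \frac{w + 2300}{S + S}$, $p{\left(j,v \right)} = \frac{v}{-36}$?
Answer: $- \frac{9319}{18360} \approx -0.50757$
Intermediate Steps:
$p{\left(j,v \right)} = - \frac{v}{36}$ ($p{\left(j,v \right)} = v \left(- \frac{1}{36}\right) = - \frac{v}{36}$)
$h{\left(S,w \right)} = -4 + \frac{2300 + w}{2 S}$ ($h{\left(S,w \right)} = -4 + \frac{w + 2300}{S + S} = -4 + \frac{2300 + w}{2 S}$)
$- h{\left(255,p{\left(12,41 \right)} \right)} = - \frac{2300 - \frac{41}{36} - 2040}{2 \cdot 255} = - \frac{9319}{2 \cdot 255 \cdot 36} = \left(-1\right) \frac{9319}{18360} = - \frac{9319}{18360}$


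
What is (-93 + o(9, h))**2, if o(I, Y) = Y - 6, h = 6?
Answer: 8649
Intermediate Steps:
o(I, Y) = -6 + Y
(-93 + o(9, h))**2 = (-93 + (-6 + 6))**2 = (-93 + 0)**2 = (-93)**2 = 8649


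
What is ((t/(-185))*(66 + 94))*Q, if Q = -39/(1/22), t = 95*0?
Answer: 0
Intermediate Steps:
t = 0
Q = -858 (Q = -39/1/22 = -39*22 = -858)
((t/(-185))*(66 + 94))*Q = ((0/(-185))*(66 + 94))*(-858) = ((0*(-1/185))*160)*(-858) = (0*160)*(-858) = 0*(-858) = 0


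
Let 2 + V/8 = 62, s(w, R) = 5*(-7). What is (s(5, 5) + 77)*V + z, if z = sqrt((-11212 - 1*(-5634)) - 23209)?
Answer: 20160 + I*sqrt(28787) ≈ 20160.0 + 169.67*I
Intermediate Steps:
s(w, R) = -35
V = 480 (V = -16 + 8*62 = -16 + 496 = 480)
z = I*sqrt(28787) (z = sqrt((-11212 + 5634) - 23209) = sqrt(-5578 - 23209) = sqrt(-28787) = I*sqrt(28787) ≈ 169.67*I)
(s(5, 5) + 77)*V + z = (-35 + 77)*480 + I*sqrt(28787) = 42*480 + I*sqrt(28787) = 20160 + I*sqrt(28787)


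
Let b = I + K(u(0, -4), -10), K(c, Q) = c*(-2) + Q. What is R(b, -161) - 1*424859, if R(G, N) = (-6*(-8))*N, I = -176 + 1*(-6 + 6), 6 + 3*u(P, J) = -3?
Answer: -432587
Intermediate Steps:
u(P, J) = -3 (u(P, J) = -2 + (⅓)*(-3) = -2 - 1 = -3)
K(c, Q) = Q - 2*c (K(c, Q) = -2*c + Q = Q - 2*c)
I = -176 (I = -176 + 1*0 = -176 + 0 = -176)
b = -180 (b = -176 + (-10 - 2*(-3)) = -176 + (-10 + 6) = -176 - 4 = -180)
R(G, N) = 48*N
R(b, -161) - 1*424859 = 48*(-161) - 1*424859 = -7728 - 424859 = -432587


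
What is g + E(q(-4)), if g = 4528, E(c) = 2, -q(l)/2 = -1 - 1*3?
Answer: 4530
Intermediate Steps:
q(l) = 8 (q(l) = -2*(-1 - 1*3) = -2*(-1 - 3) = -2*(-4) = 8)
g + E(q(-4)) = 4528 + 2 = 4530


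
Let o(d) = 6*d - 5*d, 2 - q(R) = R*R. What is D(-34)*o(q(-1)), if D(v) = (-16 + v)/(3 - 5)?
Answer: 25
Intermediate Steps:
q(R) = 2 - R² (q(R) = 2 - R*R = 2 - R²)
D(v) = 8 - v/2 (D(v) = (-16 + v)/(-2) = (-16 + v)*(-½) = 8 - v/2)
o(d) = d
D(-34)*o(q(-1)) = (8 - ½*(-34))*(2 - 1*(-1)²) = (8 + 17)*(2 - 1*1) = 25*(2 - 1) = 25*1 = 25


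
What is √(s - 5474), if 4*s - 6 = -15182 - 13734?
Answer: I*√50806/2 ≈ 112.7*I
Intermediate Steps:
s = -14455/2 (s = 3/2 + (-15182 - 13734)/4 = 3/2 + (¼)*(-28916) = 3/2 - 7229 = -14455/2 ≈ -7227.5)
√(s - 5474) = √(-14455/2 - 5474) = √(-25403/2) = I*√50806/2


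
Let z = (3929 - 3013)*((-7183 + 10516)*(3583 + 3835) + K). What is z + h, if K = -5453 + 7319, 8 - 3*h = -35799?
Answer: 67947248687/3 ≈ 2.2649e+10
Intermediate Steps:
h = 35807/3 (h = 8/3 - ⅓*(-35799) = 8/3 + 11933 = 35807/3 ≈ 11936.)
K = 1866
z = 22649070960 (z = (3929 - 3013)*((-7183 + 10516)*(3583 + 3835) + 1866) = 916*(3333*7418 + 1866) = 916*(24724194 + 1866) = 916*24726060 = 22649070960)
z + h = 22649070960 + 35807/3 = 67947248687/3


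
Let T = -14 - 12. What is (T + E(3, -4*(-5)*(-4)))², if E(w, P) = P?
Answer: 11236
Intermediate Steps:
T = -26
(T + E(3, -4*(-5)*(-4)))² = (-26 - 4*(-5)*(-4))² = (-26 + 20*(-4))² = (-26 - 80)² = (-106)² = 11236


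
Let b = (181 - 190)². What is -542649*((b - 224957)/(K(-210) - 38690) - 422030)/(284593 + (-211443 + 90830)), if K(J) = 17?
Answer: 1476090413850131/1056933090 ≈ 1.3966e+6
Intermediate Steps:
b = 81 (b = (-9)² = 81)
-542649*((b - 224957)/(K(-210) - 38690) - 422030)/(284593 + (-211443 + 90830)) = -542649*((81 - 224957)/(17 - 38690) - 422030)/(284593 + (-211443 + 90830)) = -542649*(-224876/(-38673) - 422030)/(284593 - 120613) = -542649/(163980/(-224876*(-1/38673) - 422030)) = -542649/(163980/(224876/38673 - 422030)) = -542649/(163980/(-16320941314/38673)) = -542649/(163980*(-38673/16320941314)) = -542649/(-3170799270/8160470657) = -542649*(-8160470657/3170799270) = 1476090413850131/1056933090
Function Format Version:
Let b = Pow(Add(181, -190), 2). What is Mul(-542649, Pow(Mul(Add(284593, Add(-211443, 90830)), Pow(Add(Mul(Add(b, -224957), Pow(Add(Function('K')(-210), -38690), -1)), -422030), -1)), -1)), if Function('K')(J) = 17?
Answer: Rational(1476090413850131, 1056933090) ≈ 1.3966e+6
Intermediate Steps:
b = 81 (b = Pow(-9, 2) = 81)
Mul(-542649, Pow(Mul(Add(284593, Add(-211443, 90830)), Pow(Add(Mul(Add(b, -224957), Pow(Add(Function('K')(-210), -38690), -1)), -422030), -1)), -1)) = Mul(-542649, Pow(Mul(Add(284593, Add(-211443, 90830)), Pow(Add(Mul(Add(81, -224957), Pow(Add(17, -38690), -1)), -422030), -1)), -1)) = Mul(-542649, Pow(Mul(Add(284593, -120613), Pow(Add(Mul(-224876, Pow(-38673, -1)), -422030), -1)), -1)) = Mul(-542649, Pow(Mul(163980, Pow(Add(Mul(-224876, Rational(-1, 38673)), -422030), -1)), -1)) = Mul(-542649, Pow(Mul(163980, Pow(Add(Rational(224876, 38673), -422030), -1)), -1)) = Mul(-542649, Pow(Mul(163980, Pow(Rational(-16320941314, 38673), -1)), -1)) = Mul(-542649, Pow(Mul(163980, Rational(-38673, 16320941314)), -1)) = Mul(-542649, Pow(Rational(-3170799270, 8160470657), -1)) = Mul(-542649, Rational(-8160470657, 3170799270)) = Rational(1476090413850131, 1056933090)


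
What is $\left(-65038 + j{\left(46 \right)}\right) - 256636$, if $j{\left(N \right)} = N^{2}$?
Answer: $-319558$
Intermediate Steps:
$\left(-65038 + j{\left(46 \right)}\right) - 256636 = \left(-65038 + 46^{2}\right) - 256636 = \left(-65038 + 2116\right) - 256636 = -62922 - 256636 = -319558$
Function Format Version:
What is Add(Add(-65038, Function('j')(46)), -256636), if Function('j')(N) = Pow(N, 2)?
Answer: -319558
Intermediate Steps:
Add(Add(-65038, Function('j')(46)), -256636) = Add(Add(-65038, Pow(46, 2)), -256636) = Add(Add(-65038, 2116), -256636) = Add(-62922, -256636) = -319558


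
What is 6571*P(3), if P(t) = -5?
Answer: -32855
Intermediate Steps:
6571*P(3) = 6571*(-5) = -32855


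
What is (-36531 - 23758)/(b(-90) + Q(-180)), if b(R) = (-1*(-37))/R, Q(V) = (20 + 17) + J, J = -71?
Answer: 5426010/3097 ≈ 1752.0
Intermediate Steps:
Q(V) = -34 (Q(V) = (20 + 17) - 71 = 37 - 71 = -34)
b(R) = 37/R
(-36531 - 23758)/(b(-90) + Q(-180)) = (-36531 - 23758)/(37/(-90) - 34) = -60289/(37*(-1/90) - 34) = -60289/(-37/90 - 34) = -60289/(-3097/90) = -60289*(-90/3097) = 5426010/3097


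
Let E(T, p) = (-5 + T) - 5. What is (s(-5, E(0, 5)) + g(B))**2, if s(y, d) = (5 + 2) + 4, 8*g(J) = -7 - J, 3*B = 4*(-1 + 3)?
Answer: 55225/576 ≈ 95.877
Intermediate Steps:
E(T, p) = -10 + T
B = 8/3 (B = (4*(-1 + 3))/3 = (4*2)/3 = (1/3)*8 = 8/3 ≈ 2.6667)
g(J) = -7/8 - J/8 (g(J) = (-7 - J)/8 = -7/8 - J/8)
s(y, d) = 11 (s(y, d) = 7 + 4 = 11)
(s(-5, E(0, 5)) + g(B))**2 = (11 + (-7/8 - 1/8*8/3))**2 = (11 + (-7/8 - 1/3))**2 = (11 - 29/24)**2 = (235/24)**2 = 55225/576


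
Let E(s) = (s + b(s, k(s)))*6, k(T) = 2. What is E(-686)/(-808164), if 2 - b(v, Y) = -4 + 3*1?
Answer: 683/134694 ≈ 0.0050708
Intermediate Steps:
b(v, Y) = 3 (b(v, Y) = 2 - (-4 + 3*1) = 2 - (-4 + 3) = 2 - 1*(-1) = 2 + 1 = 3)
E(s) = 18 + 6*s (E(s) = (s + 3)*6 = (3 + s)*6 = 18 + 6*s)
E(-686)/(-808164) = (18 + 6*(-686))/(-808164) = (18 - 4116)*(-1/808164) = -4098*(-1/808164) = 683/134694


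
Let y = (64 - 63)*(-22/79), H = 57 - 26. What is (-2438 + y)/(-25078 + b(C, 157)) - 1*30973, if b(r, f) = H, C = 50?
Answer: -20428828375/659571 ≈ -30973.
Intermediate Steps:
H = 31
b(r, f) = 31
y = -22/79 (y = 1*(-22*1/79) = 1*(-22/79) = -22/79 ≈ -0.27848)
(-2438 + y)/(-25078 + b(C, 157)) - 1*30973 = (-2438 - 22/79)/(-25078 + 31) - 1*30973 = -192624/79/(-25047) - 30973 = -192624/79*(-1/25047) - 30973 = 64208/659571 - 30973 = -20428828375/659571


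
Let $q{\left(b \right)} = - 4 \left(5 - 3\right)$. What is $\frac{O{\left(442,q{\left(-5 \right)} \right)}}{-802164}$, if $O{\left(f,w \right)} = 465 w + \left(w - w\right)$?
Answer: $\frac{310}{66847} \approx 0.0046375$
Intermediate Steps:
$q{\left(b \right)} = -8$ ($q{\left(b \right)} = \left(-4\right) 2 = -8$)
$O{\left(f,w \right)} = 465 w$ ($O{\left(f,w \right)} = 465 w + 0 = 465 w$)
$\frac{O{\left(442,q{\left(-5 \right)} \right)}}{-802164} = \frac{465 \left(-8\right)}{-802164} = \left(-3720\right) \left(- \frac{1}{802164}\right) = \frac{310}{66847}$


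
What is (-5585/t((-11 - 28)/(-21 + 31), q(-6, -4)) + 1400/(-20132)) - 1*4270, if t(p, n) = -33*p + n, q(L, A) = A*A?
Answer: -4482706610/1040393 ≈ -4308.7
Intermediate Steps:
q(L, A) = A**2
t(p, n) = n - 33*p
(-5585/t((-11 - 28)/(-21 + 31), q(-6, -4)) + 1400/(-20132)) - 1*4270 = (-5585/((-4)**2 - 33*(-11 - 28)/(-21 + 31)) + 1400/(-20132)) - 1*4270 = (-5585/(16 - (-1287)/10) + 1400*(-1/20132)) - 4270 = (-5585/(16 - (-1287)/10) - 50/719) - 4270 = (-5585/(16 - 33*(-39/10)) - 50/719) - 4270 = (-5585/(16 + 1287/10) - 50/719) - 4270 = (-5585/1447/10 - 50/719) - 4270 = (-5585*10/1447 - 50/719) - 4270 = (-55850/1447 - 50/719) - 4270 = -40228500/1040393 - 4270 = -4482706610/1040393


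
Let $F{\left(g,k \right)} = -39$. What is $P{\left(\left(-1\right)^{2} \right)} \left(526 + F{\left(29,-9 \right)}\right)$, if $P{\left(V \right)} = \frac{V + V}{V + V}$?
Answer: $487$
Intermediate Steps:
$P{\left(V \right)} = 1$ ($P{\left(V \right)} = \frac{2 V}{2 V} = 2 V \frac{1}{2 V} = 1$)
$P{\left(\left(-1\right)^{2} \right)} \left(526 + F{\left(29,-9 \right)}\right) = 1 \left(526 - 39\right) = 1 \cdot 487 = 487$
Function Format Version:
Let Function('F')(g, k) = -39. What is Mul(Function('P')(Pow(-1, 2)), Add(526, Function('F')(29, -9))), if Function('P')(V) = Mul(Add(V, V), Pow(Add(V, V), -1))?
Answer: 487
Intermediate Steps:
Function('P')(V) = 1 (Function('P')(V) = Mul(Mul(2, V), Pow(Mul(2, V), -1)) = Mul(Mul(2, V), Mul(Rational(1, 2), Pow(V, -1))) = 1)
Mul(Function('P')(Pow(-1, 2)), Add(526, Function('F')(29, -9))) = Mul(1, Add(526, -39)) = Mul(1, 487) = 487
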